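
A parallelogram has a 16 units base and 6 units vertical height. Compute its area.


Shape: parallelogram
Base b = 16 units, Height h = 6 units
Formula: A = b * h
A = 16 * 6
A = 96
96 units^2


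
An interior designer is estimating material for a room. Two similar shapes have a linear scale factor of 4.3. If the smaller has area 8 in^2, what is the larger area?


Linear scale factor k = 4.3
Original area = 8 in^2
Rule: under a linear scaling by k, areas scale by k^2.
k^2 = 4.3^2 = 18.49
New area = 8 * 18.49
New area = 147.92
147.92 in^2


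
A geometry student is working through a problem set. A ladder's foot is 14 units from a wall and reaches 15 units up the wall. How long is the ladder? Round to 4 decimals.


Shape: right triangle
Legs a = 14 units, b = 15 units
Formula: c = sqrt(a^2 + b^2)
a^2 = 196, b^2 = 225
a^2 + b^2 = 421
c = sqrt(421)
c = 20.5183
20.5183 units


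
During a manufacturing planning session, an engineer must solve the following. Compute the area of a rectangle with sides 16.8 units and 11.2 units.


Shape: rectangle
Length l = 16.8 units, Width w = 11.2 units
Formula: A = l * w
A = 16.8 * 11.2
A = 188.16
188.16 units^2


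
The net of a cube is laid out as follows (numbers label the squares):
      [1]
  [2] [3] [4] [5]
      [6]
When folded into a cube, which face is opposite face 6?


Net: cross layout. Take square 3 as the base (bottom).
Fold the four squares in the horizontal row up around 3: 2 -> left, 4 -> right, 5 wraps to the top.
Fold 1 and 6 up from 3: 1 -> back, 6 -> front.
Opposite pairs are therefore: (1, 6), (2, 4), (3, 5).
Face 6 is opposite face 1.
face 1


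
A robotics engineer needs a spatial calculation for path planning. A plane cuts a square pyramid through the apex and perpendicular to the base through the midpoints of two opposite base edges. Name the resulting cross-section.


Solid: square pyramid
Cutting plane: through the apex and perpendicular to the base through the midpoints of two opposite base edges
Visualize the intersection of the plane with the solid's surface.
The boundary of the cut region is a isosceles triangle.
isosceles triangle


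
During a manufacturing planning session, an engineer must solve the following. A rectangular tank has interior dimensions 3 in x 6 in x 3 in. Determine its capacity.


Shape: rectangular prism
l = 3 in, w = 6 in, h = 3 in
Formula: V = l * w * h
V = 3 * 6 * 3
V = 18 * 3
V = 54
54 in^3


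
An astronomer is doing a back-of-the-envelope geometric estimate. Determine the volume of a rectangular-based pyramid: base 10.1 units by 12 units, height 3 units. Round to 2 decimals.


Shape: rectangular pyramid
Base: 10.1 units x 12 units, Height h = 3 units
Formula: V = (1/3) * base_area * h
base_area = 10.1 * 12 = 121.2
base_area * h = 121.2 * 3 = 363.6
V = 363.6 / 3
V = 121.2
121.2 units^3


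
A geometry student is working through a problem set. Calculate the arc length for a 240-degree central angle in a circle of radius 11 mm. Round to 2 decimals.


Shape: circular arc
Radius r = 11 mm, Angle = 240 degrees
Formula: L = (angle/360) * 2 * pi * r
2 * pi * r = 22 * pi
L = (240/360) * 22 * pi
L = 14.666667 * pi
L = 46.08
46.08 mm


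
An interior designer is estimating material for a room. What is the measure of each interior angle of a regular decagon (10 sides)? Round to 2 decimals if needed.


Shape: regular decagon (10 sides)
Formula: interior angle = (n - 2) * 180 / n
(n - 2) = 8
(n - 2) * 180 = 1440
angle = 1440 / 10
angle = 144
144 degrees


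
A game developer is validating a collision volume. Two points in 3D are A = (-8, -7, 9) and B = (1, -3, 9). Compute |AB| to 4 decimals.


3D distance between two points
P1 = (-8, -7, 9), P2 = (1, -3, 9)
Formula: d = sqrt((x2-x1)^2 + (y2-y1)^2 + (z2-z1)^2)
dx = 1 - -8 = 9
dy = -3 - -7 = 4
dz = 9 - 9 = 0
dx^2 + dy^2 + dz^2 = 81 + 16 + 0 = 97
d = sqrt(97)
d = 9.8489
9.8489 units


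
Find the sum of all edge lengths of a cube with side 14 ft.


Shape: cube
Side s = 14 ft
A cube has 12 edges, all equal.
Formula: total edge length = 12 * s
Total = 12 * 14
Total = 168
168 ft


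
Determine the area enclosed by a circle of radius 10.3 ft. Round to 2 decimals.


Shape: circle
Radius r = 10.3 ft
Formula: A = pi * r^2
r^2 = 10.3^2 = 106.09
A = pi * 106.09
A = 333.29
333.29 ft^2


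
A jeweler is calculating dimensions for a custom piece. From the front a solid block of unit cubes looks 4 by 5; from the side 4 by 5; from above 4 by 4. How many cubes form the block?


Orthographic views of a solid rectangular block:
Front view 4 x 5 -> length = 4, height = 5
Side view 4 x 5 -> width = 4, height = 5 (consistent)
Top view 4 x 4 -> confirms length = 4, width = 4
The block is 4 x 4 x 5.
Total unit cubes = 4 * 4 * 5 = 80
80 unit cubes


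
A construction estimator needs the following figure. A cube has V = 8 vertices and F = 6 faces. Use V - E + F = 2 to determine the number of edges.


Polyhedron: cube
Euler's formula for convex polyhedra: V - E + F = 2
Given: V = 8 vertices and F = 6 faces
Solve for E:
E = V + F - 2 = 8 + 6 - 2 = 12
12 edges


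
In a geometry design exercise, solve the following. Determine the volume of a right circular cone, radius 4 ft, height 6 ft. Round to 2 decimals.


Shape: cone
Radius r = 4 ft, Height h = 6 ft
Formula: V = (1/3) * pi * r^2 * h
r^2 = 16
pi * r^2 * h = pi * 16 * 6 = 96 * pi
V = 96 * pi / 3
V = 100.53
100.53 ft^3


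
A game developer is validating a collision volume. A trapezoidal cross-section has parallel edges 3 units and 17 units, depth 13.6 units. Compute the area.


Shape: trapezoid
Parallel sides a = 3 units, b = 17 units; Height h = 13.6 units
Formula: A = (a + b) * h / 2
a + b = 3 + 17 = 20
A = 20 * 13.6 / 2
A = 272 / 2
A = 136
136 units^2


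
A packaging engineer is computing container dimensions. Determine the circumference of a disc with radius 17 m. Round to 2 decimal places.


Shape: circle
Radius r = 17 m
Formula: C = 2 * pi * r
C = 2 * pi * 17
C = 34 * pi
C = 106.81
106.81 m


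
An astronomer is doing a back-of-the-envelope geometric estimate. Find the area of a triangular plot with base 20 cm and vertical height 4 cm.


Shape: triangle
Base b = 20 cm, Height h = 4 cm
Formula: A = (1/2) * b * h
A = 0.5 * 20 * 4
A = 0.5 * 80
A = 40
40 cm^2


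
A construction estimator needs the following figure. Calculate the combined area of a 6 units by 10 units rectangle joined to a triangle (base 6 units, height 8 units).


Composite shape: rectangle + triangle
Rectangle area = 6 * 10 = 60
Triangle area = 0.5 * 6 * 8 = 24
Total = 60 + 24
Total = 84
84 units^2


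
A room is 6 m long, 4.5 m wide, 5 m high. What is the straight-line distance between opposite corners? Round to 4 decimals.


Shape: rectangular box (space diagonal)
l = 6 m, w = 4.5 m, h = 5 m
Visualize: the diagonal of the base, then a right triangle with that diagonal and the height.
Formula: d = sqrt(l^2 + w^2 + h^2)
l^2 + w^2 + h^2 = 36 + 20.25 + 25 = 81.25
d = sqrt(81.25)
d = 9.0139
9.0139 m


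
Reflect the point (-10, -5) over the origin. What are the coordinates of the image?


Transformation: reflection
Original point: (-10, -5)
Rule for reflection through the origin: (x, y) -> (-x, -y)
Apply: (-10, -5) -> (10, 5)
(10, 5)


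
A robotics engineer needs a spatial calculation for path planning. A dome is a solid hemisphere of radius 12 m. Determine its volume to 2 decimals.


Shape: hemisphere (half of a sphere)
Radius r = 12 m
Formula: V = (1/2) * (4/3) * pi * r^3 = (2/3) * pi * r^3
r^3 = 1728
(2/3) * 1728 = 1152
V = 1152 * pi
V = 3619.11
3619.11 m^3


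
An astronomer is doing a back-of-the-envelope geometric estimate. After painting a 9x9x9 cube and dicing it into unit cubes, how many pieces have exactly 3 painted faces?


Large cube: 9 x 9 x 9, cut into unit cubes.
Cubes with 3 painted faces are at the corners. A cube always has 8 corners.
Count = 8
8 unit cubes


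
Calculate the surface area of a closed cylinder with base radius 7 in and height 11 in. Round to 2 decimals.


Shape: closed cylinder
Radius r = 7 in, Height h = 11 in
Formula: SA = 2*pi*r^2 + 2*pi*r*h = 2*pi*r*(r + h)
r + h = 18
2 * r * (r + h) = 2 * 7 * 18 = 252
SA = 252 * pi
SA = 791.68
791.68 in^2


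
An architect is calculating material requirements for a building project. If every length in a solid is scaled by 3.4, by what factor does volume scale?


Linear scale factor k = 3.4
Rule: under a linear scaling by k, volumes scale by k^3.
k^3 = 3.4 * 3.4 * 3.4
k^3 = 11.56 * 3.4
k^3 = 39.304
Volume scales by a factor of 39.304.
39.304 (dimensionless)


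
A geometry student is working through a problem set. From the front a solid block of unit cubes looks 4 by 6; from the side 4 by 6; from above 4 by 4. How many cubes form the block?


Orthographic views of a solid rectangular block:
Front view 4 x 6 -> length = 4, height = 6
Side view 4 x 6 -> width = 4, height = 6 (consistent)
Top view 4 x 4 -> confirms length = 4, width = 4
The block is 4 x 4 x 6.
Total unit cubes = 4 * 4 * 6 = 96
96 unit cubes


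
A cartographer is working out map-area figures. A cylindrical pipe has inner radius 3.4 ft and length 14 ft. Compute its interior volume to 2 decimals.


Shape: cylinder
Radius r = 3.4 ft, Height h = 14 ft
Formula: V = pi * r^2 * h
r^2 = 11.56
V = pi * 11.56 * 14
V = 161.84 * pi
V = 508.44
508.44 ft^3


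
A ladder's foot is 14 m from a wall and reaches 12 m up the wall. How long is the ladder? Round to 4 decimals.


Shape: right triangle
Legs a = 14 m, b = 12 m
Formula: c = sqrt(a^2 + b^2)
a^2 = 196, b^2 = 144
a^2 + b^2 = 340
c = sqrt(340)
c = 18.4391
18.4391 m


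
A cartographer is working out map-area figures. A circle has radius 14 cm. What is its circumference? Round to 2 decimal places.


Shape: circle
Radius r = 14 cm
Formula: C = 2 * pi * r
C = 2 * pi * 14
C = 28 * pi
C = 87.96
87.96 cm


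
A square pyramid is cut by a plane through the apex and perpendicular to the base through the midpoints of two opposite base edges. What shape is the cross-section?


Solid: square pyramid
Cutting plane: through the apex and perpendicular to the base through the midpoints of two opposite base edges
Visualize the intersection of the plane with the solid's surface.
The boundary of the cut region is a isosceles triangle.
isosceles triangle


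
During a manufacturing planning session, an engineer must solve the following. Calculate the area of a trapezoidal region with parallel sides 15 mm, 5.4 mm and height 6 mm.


Shape: trapezoid
Parallel sides a = 15 mm, b = 5.4 mm; Height h = 6 mm
Formula: A = (a + b) * h / 2
a + b = 15 + 5.4 = 20.4
A = 20.4 * 6 / 2
A = 122.4 / 2
A = 61.2
61.2 mm^2


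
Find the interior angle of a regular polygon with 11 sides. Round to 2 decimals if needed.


Shape: regular hendecagon (11 sides)
Formula: interior angle = (n - 2) * 180 / n
(n - 2) = 9
(n - 2) * 180 = 1620
angle = 1620 / 11
angle = 147.27
147.27 degrees


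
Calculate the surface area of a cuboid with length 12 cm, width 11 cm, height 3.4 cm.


Shape: rectangular prism
l = 12 cm, w = 11 cm, h = 3.4 cm
Formula: SA = 2(lw + lh + wh)
lw = 132, lh = 40.8, wh = 37.4
lw + lh + wh = 210.2
SA = 2 * 210.2
SA = 420.4
420.4 cm^2


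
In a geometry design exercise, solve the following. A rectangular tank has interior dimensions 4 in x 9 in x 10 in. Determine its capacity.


Shape: rectangular prism
l = 4 in, w = 9 in, h = 10 in
Formula: V = l * w * h
V = 4 * 9 * 10
V = 36 * 10
V = 360
360 in^3


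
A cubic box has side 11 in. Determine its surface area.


Shape: cube
Side s = 11 in
A cube has 6 square faces.
Formula: SA = 6 * s^2
s^2 = 121
SA = 6 * 121
SA = 726
726 in^2


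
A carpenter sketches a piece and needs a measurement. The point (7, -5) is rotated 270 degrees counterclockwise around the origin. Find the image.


Transformation: rotation about the origin
Original point: (7, -5)
Rule for 270 deg counterclockwise: (x, y) -> (y, -x)
Apply: (7, -5) -> (-5, -7)
(-5, -7)


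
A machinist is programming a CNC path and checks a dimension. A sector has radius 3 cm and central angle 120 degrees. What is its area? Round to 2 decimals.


Shape: circular sector
Radius r = 3 cm, Angle = 120 degrees
Formula: A = (angle/360) * pi * r^2
r^2 = 9
Fraction of circle = 120/360
A = (120/360) * pi * 9
A = 3 * pi
A = 9.42
9.42 cm^2


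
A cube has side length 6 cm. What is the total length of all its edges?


Shape: cube
Side s = 6 cm
A cube has 12 edges, all equal.
Formula: total edge length = 12 * s
Total = 12 * 6
Total = 72
72 cm


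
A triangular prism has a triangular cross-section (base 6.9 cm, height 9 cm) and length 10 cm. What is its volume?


Shape: triangular prism
Triangle base = 6.9 cm, triangle height = 9 cm, prism length L = 10 cm
Formula: V = (1/2 * b * h_tri) * L
Cross-section area = 0.5 * 6.9 * 9 = 31.05
V = 31.05 * 10
V = 310.5
310.5 cm^3


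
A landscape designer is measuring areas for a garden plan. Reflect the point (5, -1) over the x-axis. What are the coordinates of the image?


Transformation: reflection
Original point: (5, -1)
Rule for reflection over the x-axis: (x, y) -> (x, -y)
Apply: (5, -1) -> (5, 1)
(5, 1)


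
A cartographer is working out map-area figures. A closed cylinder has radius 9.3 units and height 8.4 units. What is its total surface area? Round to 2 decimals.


Shape: closed cylinder
Radius r = 9.3 units, Height h = 8.4 units
Formula: SA = 2*pi*r^2 + 2*pi*r*h = 2*pi*r*(r + h)
r + h = 17.7
2 * r * (r + h) = 2 * 9.3 * 17.7 = 329.22
SA = 329.22 * pi
SA = 1034.28
1034.28 units^2


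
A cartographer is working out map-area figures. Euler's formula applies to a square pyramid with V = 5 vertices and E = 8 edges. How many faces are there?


Polyhedron: square pyramid
Euler's formula for convex polyhedra: V - E + F = 2
Given: V = 5 vertices and E = 8 edges
Solve for F:
F = 2 + E - V = 2 + 8 - 5 = 5
5 faces


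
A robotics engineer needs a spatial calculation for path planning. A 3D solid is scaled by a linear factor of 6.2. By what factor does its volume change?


Linear scale factor k = 6.2
Rule: under a linear scaling by k, volumes scale by k^3.
k^3 = 6.2 * 6.2 * 6.2
k^3 = 38.44 * 6.2
k^3 = 238.328
Volume scales by a factor of 238.328.
238.328 (dimensionless)


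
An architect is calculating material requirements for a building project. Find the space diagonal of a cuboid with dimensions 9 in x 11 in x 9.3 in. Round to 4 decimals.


Shape: rectangular box (space diagonal)
l = 9 in, w = 11 in, h = 9.3 in
Visualize: the diagonal of the base, then a right triangle with that diagonal and the height.
Formula: d = sqrt(l^2 + w^2 + h^2)
l^2 + w^2 + h^2 = 81 + 121 + 86.49 = 288.49
d = sqrt(288.49)
d = 16.985
16.985 in


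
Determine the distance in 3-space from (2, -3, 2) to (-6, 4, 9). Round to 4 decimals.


3D distance between two points
P1 = (2, -3, 2), P2 = (-6, 4, 9)
Formula: d = sqrt((x2-x1)^2 + (y2-y1)^2 + (z2-z1)^2)
dx = -6 - 2 = -8
dy = 4 - -3 = 7
dz = 9 - 2 = 7
dx^2 + dy^2 + dz^2 = 64 + 49 + 49 = 162
d = sqrt(162)
d = 12.7279
12.7279 units


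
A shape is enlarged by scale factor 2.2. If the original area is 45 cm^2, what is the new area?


Linear scale factor k = 2.2
Original area = 45 cm^2
Rule: under a linear scaling by k, areas scale by k^2.
k^2 = 2.2^2 = 4.84
New area = 45 * 4.84
New area = 217.8
217.8 cm^2


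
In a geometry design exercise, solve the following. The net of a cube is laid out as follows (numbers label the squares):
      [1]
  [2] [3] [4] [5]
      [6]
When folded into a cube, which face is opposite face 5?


Net: cross layout. Take square 3 as the base (bottom).
Fold the four squares in the horizontal row up around 3: 2 -> left, 4 -> right, 5 wraps to the top.
Fold 1 and 6 up from 3: 1 -> back, 6 -> front.
Opposite pairs are therefore: (1, 6), (2, 4), (3, 5).
Face 5 is opposite face 3.
face 3


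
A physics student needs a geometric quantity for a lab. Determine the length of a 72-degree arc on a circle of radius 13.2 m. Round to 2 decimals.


Shape: circular arc
Radius r = 13.2 m, Angle = 72 degrees
Formula: L = (angle/360) * 2 * pi * r
2 * pi * r = 26.4 * pi
L = (72/360) * 26.4 * pi
L = 5.28 * pi
L = 16.59
16.59 m


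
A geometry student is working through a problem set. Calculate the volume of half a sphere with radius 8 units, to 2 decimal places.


Shape: hemisphere (half of a sphere)
Radius r = 8 units
Formula: V = (1/2) * (4/3) * pi * r^3 = (2/3) * pi * r^3
r^3 = 512
(2/3) * 512 = 341.333333
V = 341.333333 * pi
V = 1072.33
1072.33 units^3


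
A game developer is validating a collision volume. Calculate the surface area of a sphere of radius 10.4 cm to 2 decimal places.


Shape: sphere
Radius r = 10.4 cm
Formula: SA = 4 * pi * r^2
r^2 = 108.16
SA = 4 * pi * 108.16
SA = 432.64 * pi
SA = 1359.18
1359.18 cm^2


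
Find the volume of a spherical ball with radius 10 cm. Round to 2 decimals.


Shape: sphere
Radius r = 10 cm
Formula: V = (4/3) * pi * r^3
r^3 = 1000
(4/3) * 1000 = 1333.333333
V = 1333.333333 * pi
V = 4188.79
4188.79 cm^3


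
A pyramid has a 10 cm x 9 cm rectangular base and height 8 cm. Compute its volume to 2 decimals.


Shape: rectangular pyramid
Base: 10 cm x 9 cm, Height h = 8 cm
Formula: V = (1/3) * base_area * h
base_area = 10 * 9 = 90
base_area * h = 90 * 8 = 720
V = 720 / 3
V = 240
240 cm^3


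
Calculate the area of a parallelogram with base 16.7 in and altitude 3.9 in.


Shape: parallelogram
Base b = 16.7 in, Height h = 3.9 in
Formula: A = b * h
A = 16.7 * 3.9
A = 65.13
65.13 in^2


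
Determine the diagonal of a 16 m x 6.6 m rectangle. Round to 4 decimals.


Shape: rectangle (diagonal via Pythagoras)
Sides: 16 m and 6.6 m
Formula: d = sqrt(l^2 + w^2)
l^2 = 256, w^2 = 43.56
l^2 + w^2 = 299.56
d = sqrt(299.56)
d = 17.3078
17.3078 m


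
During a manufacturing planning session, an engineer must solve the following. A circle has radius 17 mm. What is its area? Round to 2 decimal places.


Shape: circle
Radius r = 17 mm
Formula: A = pi * r^2
r^2 = 17^2 = 289
A = pi * 289
A = 907.92
907.92 mm^2


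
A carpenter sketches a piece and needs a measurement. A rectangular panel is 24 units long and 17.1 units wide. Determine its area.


Shape: rectangle
Length l = 24 units, Width w = 17.1 units
Formula: A = l * w
A = 24 * 17.1
A = 410.4
410.4 units^2


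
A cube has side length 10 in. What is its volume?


Shape: cube
Side s = 10 in
Formula: V = s^3
V = 10 * 10 * 10
V = 100 * 10
V = 1000
1000 in^3


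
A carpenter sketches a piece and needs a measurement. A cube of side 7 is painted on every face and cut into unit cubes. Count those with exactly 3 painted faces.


Large cube: 7 x 7 x 7, cut into unit cubes.
Cubes with 3 painted faces are at the corners. A cube always has 8 corners.
Count = 8
8 unit cubes


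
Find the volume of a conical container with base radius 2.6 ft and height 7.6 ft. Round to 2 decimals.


Shape: cone
Radius r = 2.6 ft, Height h = 7.6 ft
Formula: V = (1/3) * pi * r^2 * h
r^2 = 6.76
pi * r^2 * h = pi * 6.76 * 7.6 = 51.376 * pi
V = 51.376 * pi / 3
V = 53.8
53.8 ft^3


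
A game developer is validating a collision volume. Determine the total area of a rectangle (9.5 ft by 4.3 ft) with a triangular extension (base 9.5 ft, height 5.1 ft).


Composite shape: rectangle + triangle
Rectangle area = 9.5 * 4.3 = 40.85
Triangle area = 0.5 * 9.5 * 5.1 = 24.225
Total = 40.85 + 24.225
Total = 65.075
65.075 ft^2


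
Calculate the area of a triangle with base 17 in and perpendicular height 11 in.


Shape: triangle
Base b = 17 in, Height h = 11 in
Formula: A = (1/2) * b * h
A = 0.5 * 17 * 11
A = 0.5 * 187
A = 93.5
93.5 in^2


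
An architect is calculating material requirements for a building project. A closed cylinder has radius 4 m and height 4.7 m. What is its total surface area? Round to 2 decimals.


Shape: closed cylinder
Radius r = 4 m, Height h = 4.7 m
Formula: SA = 2*pi*r^2 + 2*pi*r*h = 2*pi*r*(r + h)
r + h = 8.7
2 * r * (r + h) = 2 * 4 * 8.7 = 69.6
SA = 69.6 * pi
SA = 218.65
218.65 m^2


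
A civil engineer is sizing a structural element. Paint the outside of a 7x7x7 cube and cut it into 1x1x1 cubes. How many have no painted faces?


Large cube: 7 x 7 x 7, cut into unit cubes.
n = 7, so n - 2 = 5
Unpainted cubes form the interior (n - 2)^3 block.
(n - 2)^3 = 5^3 = 125
125 unit cubes


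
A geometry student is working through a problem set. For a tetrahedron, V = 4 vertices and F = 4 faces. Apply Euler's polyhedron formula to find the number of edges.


Polyhedron: tetrahedron
Euler's formula for convex polyhedra: V - E + F = 2
Given: V = 4 vertices and F = 4 faces
Solve for E:
E = V + F - 2 = 4 + 4 - 2 = 6
6 edges


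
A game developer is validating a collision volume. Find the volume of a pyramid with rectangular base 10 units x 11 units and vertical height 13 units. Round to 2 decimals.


Shape: rectangular pyramid
Base: 10 units x 11 units, Height h = 13 units
Formula: V = (1/3) * base_area * h
base_area = 10 * 11 = 110
base_area * h = 110 * 13 = 1430
V = 1430 / 3
V = 476.67
476.67 units^3


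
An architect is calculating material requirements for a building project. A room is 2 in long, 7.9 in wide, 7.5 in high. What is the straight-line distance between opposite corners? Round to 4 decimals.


Shape: rectangular box (space diagonal)
l = 2 in, w = 7.9 in, h = 7.5 in
Visualize: the diagonal of the base, then a right triangle with that diagonal and the height.
Formula: d = sqrt(l^2 + w^2 + h^2)
l^2 + w^2 + h^2 = 4 + 62.41 + 56.25 = 122.66
d = sqrt(122.66)
d = 11.0752
11.0752 in


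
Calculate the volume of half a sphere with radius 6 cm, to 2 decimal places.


Shape: hemisphere (half of a sphere)
Radius r = 6 cm
Formula: V = (1/2) * (4/3) * pi * r^3 = (2/3) * pi * r^3
r^3 = 216
(2/3) * 216 = 144
V = 144 * pi
V = 452.39
452.39 cm^3


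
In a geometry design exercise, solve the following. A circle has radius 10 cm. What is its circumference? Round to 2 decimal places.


Shape: circle
Radius r = 10 cm
Formula: C = 2 * pi * r
C = 2 * pi * 10
C = 20 * pi
C = 62.83
62.83 cm


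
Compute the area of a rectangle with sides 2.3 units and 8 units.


Shape: rectangle
Length l = 2.3 units, Width w = 8 units
Formula: A = l * w
A = 2.3 * 8
A = 18.4
18.4 units^2


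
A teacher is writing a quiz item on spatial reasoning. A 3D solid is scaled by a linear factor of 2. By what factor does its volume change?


Linear scale factor k = 2
Rule: under a linear scaling by k, volumes scale by k^3.
k^3 = 2 * 2 * 2
k^3 = 4 * 2
k^3 = 8
Volume scales by a factor of 8.
8 (dimensionless)


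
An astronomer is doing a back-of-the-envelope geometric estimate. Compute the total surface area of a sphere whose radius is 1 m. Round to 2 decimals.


Shape: sphere
Radius r = 1 m
Formula: SA = 4 * pi * r^2
r^2 = 1
SA = 4 * pi * 1
SA = 4 * pi
SA = 12.57
12.57 m^2


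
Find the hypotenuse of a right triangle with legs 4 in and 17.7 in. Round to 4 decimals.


Shape: right triangle
Legs a = 4 in, b = 17.7 in
Formula: c = sqrt(a^2 + b^2)
a^2 = 16, b^2 = 313.29
a^2 + b^2 = 329.29
c = sqrt(329.29)
c = 18.1463
18.1463 in


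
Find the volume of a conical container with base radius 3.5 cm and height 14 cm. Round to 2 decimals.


Shape: cone
Radius r = 3.5 cm, Height h = 14 cm
Formula: V = (1/3) * pi * r^2 * h
r^2 = 12.25
pi * r^2 * h = pi * 12.25 * 14 = 171.5 * pi
V = 171.5 * pi / 3
V = 179.59
179.59 cm^3


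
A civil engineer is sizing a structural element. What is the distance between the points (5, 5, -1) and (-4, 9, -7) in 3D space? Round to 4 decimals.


3D distance between two points
P1 = (5, 5, -1), P2 = (-4, 9, -7)
Formula: d = sqrt((x2-x1)^2 + (y2-y1)^2 + (z2-z1)^2)
dx = -4 - 5 = -9
dy = 9 - 5 = 4
dz = -7 - -1 = -6
dx^2 + dy^2 + dz^2 = 81 + 16 + 36 = 133
d = sqrt(133)
d = 11.5326
11.5326 units


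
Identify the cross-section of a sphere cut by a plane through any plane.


Solid: sphere
Cutting plane: through any plane
Visualize the intersection of the plane with the solid's surface.
The boundary of the cut region is a circle.
circle


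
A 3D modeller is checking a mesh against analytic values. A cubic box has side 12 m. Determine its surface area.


Shape: cube
Side s = 12 m
A cube has 6 square faces.
Formula: SA = 6 * s^2
s^2 = 144
SA = 6 * 144
SA = 864
864 m^2


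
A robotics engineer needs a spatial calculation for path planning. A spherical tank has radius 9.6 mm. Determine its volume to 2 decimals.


Shape: sphere
Radius r = 9.6 mm
Formula: V = (4/3) * pi * r^3
r^3 = 884.736
(4/3) * 884.736 = 1179.648
V = 1179.648 * pi
V = 3705.97
3705.97 mm^3


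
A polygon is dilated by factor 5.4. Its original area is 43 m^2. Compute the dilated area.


Linear scale factor k = 5.4
Original area = 43 m^2
Rule: under a linear scaling by k, areas scale by k^2.
k^2 = 5.4^2 = 29.16
New area = 43 * 29.16
New area = 1253.88
1253.88 m^2


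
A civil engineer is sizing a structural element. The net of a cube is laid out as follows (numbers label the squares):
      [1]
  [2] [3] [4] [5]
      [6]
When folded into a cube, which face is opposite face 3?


Net: cross layout. Take square 3 as the base (bottom).
Fold the four squares in the horizontal row up around 3: 2 -> left, 4 -> right, 5 wraps to the top.
Fold 1 and 6 up from 3: 1 -> back, 6 -> front.
Opposite pairs are therefore: (1, 6), (2, 4), (3, 5).
Face 3 is opposite face 5.
face 5


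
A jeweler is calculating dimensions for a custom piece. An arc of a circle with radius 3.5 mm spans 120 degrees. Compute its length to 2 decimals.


Shape: circular arc
Radius r = 3.5 mm, Angle = 120 degrees
Formula: L = (angle/360) * 2 * pi * r
2 * pi * r = 7 * pi
L = (120/360) * 7 * pi
L = 2.333333 * pi
L = 7.33
7.33 mm


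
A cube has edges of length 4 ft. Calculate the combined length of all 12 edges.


Shape: cube
Side s = 4 ft
A cube has 12 edges, all equal.
Formula: total edge length = 12 * s
Total = 12 * 4
Total = 48
48 ft


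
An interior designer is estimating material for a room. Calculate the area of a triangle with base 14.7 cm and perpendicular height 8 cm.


Shape: triangle
Base b = 14.7 cm, Height h = 8 cm
Formula: A = (1/2) * b * h
A = 0.5 * 14.7 * 8
A = 0.5 * 117.6
A = 58.8
58.8 cm^2


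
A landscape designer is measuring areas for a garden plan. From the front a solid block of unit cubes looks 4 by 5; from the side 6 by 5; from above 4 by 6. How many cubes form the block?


Orthographic views of a solid rectangular block:
Front view 4 x 5 -> length = 4, height = 5
Side view 6 x 5 -> width = 6, height = 5 (consistent)
Top view 4 x 6 -> confirms length = 4, width = 6
The block is 4 x 6 x 5.
Total unit cubes = 4 * 6 * 5 = 120
120 unit cubes


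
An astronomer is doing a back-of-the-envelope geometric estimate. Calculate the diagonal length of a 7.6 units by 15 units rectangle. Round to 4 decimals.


Shape: rectangle (diagonal via Pythagoras)
Sides: 7.6 units and 15 units
Formula: d = sqrt(l^2 + w^2)
l^2 = 57.76, w^2 = 225
l^2 + w^2 = 282.76
d = sqrt(282.76)
d = 16.8155
16.8155 units


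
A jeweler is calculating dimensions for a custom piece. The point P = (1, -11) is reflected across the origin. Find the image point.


Transformation: reflection
Original point: (1, -11)
Rule for reflection through the origin: (x, y) -> (-x, -y)
Apply: (1, -11) -> (-1, 11)
(-1, 11)


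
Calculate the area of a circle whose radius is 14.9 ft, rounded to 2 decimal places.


Shape: circle
Radius r = 14.9 ft
Formula: A = pi * r^2
r^2 = 14.9^2 = 222.01
A = pi * 222.01
A = 697.46
697.46 ft^2


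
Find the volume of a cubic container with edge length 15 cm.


Shape: cube
Side s = 15 cm
Formula: V = s^3
V = 15 * 15 * 15
V = 225 * 15
V = 3375
3375 cm^3


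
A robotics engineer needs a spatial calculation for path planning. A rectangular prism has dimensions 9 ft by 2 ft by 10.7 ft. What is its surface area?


Shape: rectangular prism
l = 9 ft, w = 2 ft, h = 10.7 ft
Formula: SA = 2(lw + lh + wh)
lw = 18, lh = 96.3, wh = 21.4
lw + lh + wh = 135.7
SA = 2 * 135.7
SA = 271.4
271.4 ft^2


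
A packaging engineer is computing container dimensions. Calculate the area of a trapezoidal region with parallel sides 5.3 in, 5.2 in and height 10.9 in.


Shape: trapezoid
Parallel sides a = 5.3 in, b = 5.2 in; Height h = 10.9 in
Formula: A = (a + b) * h / 2
a + b = 5.3 + 5.2 = 10.5
A = 10.5 * 10.9 / 2
A = 114.45 / 2
A = 57.225
57.225 in^2


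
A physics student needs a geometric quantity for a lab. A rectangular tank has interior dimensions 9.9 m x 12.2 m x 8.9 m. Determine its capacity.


Shape: rectangular prism
l = 9.9 m, w = 12.2 m, h = 8.9 m
Formula: V = l * w * h
V = 9.9 * 12.2 * 8.9
V = 120.78 * 8.9
V = 1074.942
1074.942 m^3


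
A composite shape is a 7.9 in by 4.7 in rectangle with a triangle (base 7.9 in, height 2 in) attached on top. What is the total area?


Composite shape: rectangle + triangle
Rectangle area = 7.9 * 4.7 = 37.13
Triangle area = 0.5 * 7.9 * 2 = 7.9
Total = 37.13 + 7.9
Total = 45.03
45.03 in^2


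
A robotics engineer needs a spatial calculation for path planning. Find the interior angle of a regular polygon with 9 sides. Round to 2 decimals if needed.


Shape: regular nonagon (9 sides)
Formula: interior angle = (n - 2) * 180 / n
(n - 2) = 7
(n - 2) * 180 = 1260
angle = 1260 / 9
angle = 140
140 degrees


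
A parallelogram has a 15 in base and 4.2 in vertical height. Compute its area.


Shape: parallelogram
Base b = 15 in, Height h = 4.2 in
Formula: A = b * h
A = 15 * 4.2
A = 63
63 in^2


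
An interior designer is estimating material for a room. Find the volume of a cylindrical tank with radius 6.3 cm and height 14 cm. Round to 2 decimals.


Shape: cylinder
Radius r = 6.3 cm, Height h = 14 cm
Formula: V = pi * r^2 * h
r^2 = 39.69
V = pi * 39.69 * 14
V = 555.66 * pi
V = 1745.66
1745.66 cm^3


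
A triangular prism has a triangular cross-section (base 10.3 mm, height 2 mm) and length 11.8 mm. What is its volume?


Shape: triangular prism
Triangle base = 10.3 mm, triangle height = 2 mm, prism length L = 11.8 mm
Formula: V = (1/2 * b * h_tri) * L
Cross-section area = 0.5 * 10.3 * 2 = 10.3
V = 10.3 * 11.8
V = 121.54
121.54 mm^3


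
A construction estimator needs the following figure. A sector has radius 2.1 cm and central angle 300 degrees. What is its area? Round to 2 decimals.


Shape: circular sector
Radius r = 2.1 cm, Angle = 300 degrees
Formula: A = (angle/360) * pi * r^2
r^2 = 4.41
Fraction of circle = 300/360
A = (300/360) * pi * 4.41
A = 3.675 * pi
A = 11.55
11.55 cm^2


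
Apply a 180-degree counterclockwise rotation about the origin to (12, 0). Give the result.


Transformation: rotation about the origin
Original point: (12, 0)
Rule for 180 deg: (x, y) -> (-x, -y)
Apply: (12, 0) -> (-12, 0)
(-12, 0)


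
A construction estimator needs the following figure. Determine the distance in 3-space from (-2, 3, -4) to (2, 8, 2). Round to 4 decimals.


3D distance between two points
P1 = (-2, 3, -4), P2 = (2, 8, 2)
Formula: d = sqrt((x2-x1)^2 + (y2-y1)^2 + (z2-z1)^2)
dx = 2 - -2 = 4
dy = 8 - 3 = 5
dz = 2 - -4 = 6
dx^2 + dy^2 + dz^2 = 16 + 25 + 36 = 77
d = sqrt(77)
d = 8.775
8.775 units


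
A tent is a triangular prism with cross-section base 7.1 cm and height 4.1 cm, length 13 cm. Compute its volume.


Shape: triangular prism
Triangle base = 7.1 cm, triangle height = 4.1 cm, prism length L = 13 cm
Formula: V = (1/2 * b * h_tri) * L
Cross-section area = 0.5 * 7.1 * 4.1 = 14.555
V = 14.555 * 13
V = 189.215
189.215 cm^3


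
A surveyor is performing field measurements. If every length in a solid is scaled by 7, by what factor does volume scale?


Linear scale factor k = 7
Rule: under a linear scaling by k, volumes scale by k^3.
k^3 = 7 * 7 * 7
k^3 = 49 * 7
k^3 = 343
Volume scales by a factor of 343.
343 (dimensionless)


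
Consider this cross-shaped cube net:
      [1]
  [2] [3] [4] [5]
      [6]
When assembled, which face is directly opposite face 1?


Net: cross layout. Take square 3 as the base (bottom).
Fold the four squares in the horizontal row up around 3: 2 -> left, 4 -> right, 5 wraps to the top.
Fold 1 and 6 up from 3: 1 -> back, 6 -> front.
Opposite pairs are therefore: (1, 6), (2, 4), (3, 5).
Face 1 is opposite face 6.
face 6


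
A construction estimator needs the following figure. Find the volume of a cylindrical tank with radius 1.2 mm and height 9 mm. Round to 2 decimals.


Shape: cylinder
Radius r = 1.2 mm, Height h = 9 mm
Formula: V = pi * r^2 * h
r^2 = 1.44
V = pi * 1.44 * 9
V = 12.96 * pi
V = 40.72
40.72 mm^3


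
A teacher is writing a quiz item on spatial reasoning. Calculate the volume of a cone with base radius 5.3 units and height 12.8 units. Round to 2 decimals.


Shape: cone
Radius r = 5.3 units, Height h = 12.8 units
Formula: V = (1/3) * pi * r^2 * h
r^2 = 28.09
pi * r^2 * h = pi * 28.09 * 12.8 = 359.552 * pi
V = 359.552 * pi / 3
V = 376.52
376.52 units^3


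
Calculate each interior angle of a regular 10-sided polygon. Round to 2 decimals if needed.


Shape: regular decagon (10 sides)
Formula: interior angle = (n - 2) * 180 / n
(n - 2) = 8
(n - 2) * 180 = 1440
angle = 1440 / 10
angle = 144
144 degrees


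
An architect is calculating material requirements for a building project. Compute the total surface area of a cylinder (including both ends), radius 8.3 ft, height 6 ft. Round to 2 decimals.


Shape: closed cylinder
Radius r = 8.3 ft, Height h = 6 ft
Formula: SA = 2*pi*r^2 + 2*pi*r*h = 2*pi*r*(r + h)
r + h = 14.3
2 * r * (r + h) = 2 * 8.3 * 14.3 = 237.38
SA = 237.38 * pi
SA = 745.75
745.75 ft^2


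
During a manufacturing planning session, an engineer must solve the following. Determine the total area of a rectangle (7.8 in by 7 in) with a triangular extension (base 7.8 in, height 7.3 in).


Composite shape: rectangle + triangle
Rectangle area = 7.8 * 7 = 54.6
Triangle area = 0.5 * 7.8 * 7.3 = 28.47
Total = 54.6 + 28.47
Total = 83.07
83.07 in^2


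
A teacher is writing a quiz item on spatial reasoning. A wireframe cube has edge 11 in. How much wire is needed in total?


Shape: cube
Side s = 11 in
A cube has 12 edges, all equal.
Formula: total edge length = 12 * s
Total = 12 * 11
Total = 132
132 in


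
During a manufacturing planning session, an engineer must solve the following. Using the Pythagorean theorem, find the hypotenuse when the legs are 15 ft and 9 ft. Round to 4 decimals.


Shape: right triangle
Legs a = 15 ft, b = 9 ft
Formula: c = sqrt(a^2 + b^2)
a^2 = 225, b^2 = 81
a^2 + b^2 = 306
c = sqrt(306)
c = 17.4929
17.4929 ft


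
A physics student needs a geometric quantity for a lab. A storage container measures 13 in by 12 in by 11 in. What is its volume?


Shape: rectangular prism
l = 13 in, w = 12 in, h = 11 in
Formula: V = l * w * h
V = 13 * 12 * 11
V = 156 * 11
V = 1716
1716 in^3


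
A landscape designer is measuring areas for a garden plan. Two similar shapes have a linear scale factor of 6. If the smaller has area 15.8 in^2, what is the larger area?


Linear scale factor k = 6
Original area = 15.8 in^2
Rule: under a linear scaling by k, areas scale by k^2.
k^2 = 6^2 = 36
New area = 15.8 * 36
New area = 568.8
568.8 in^2


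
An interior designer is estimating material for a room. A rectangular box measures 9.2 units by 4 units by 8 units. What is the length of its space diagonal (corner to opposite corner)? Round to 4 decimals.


Shape: rectangular box (space diagonal)
l = 9.2 units, w = 4 units, h = 8 units
Visualize: the diagonal of the base, then a right triangle with that diagonal and the height.
Formula: d = sqrt(l^2 + w^2 + h^2)
l^2 + w^2 + h^2 = 84.64 + 16 + 64 = 164.64
d = sqrt(164.64)
d = 12.8312
12.8312 units


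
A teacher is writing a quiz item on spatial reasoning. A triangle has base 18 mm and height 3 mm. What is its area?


Shape: triangle
Base b = 18 mm, Height h = 3 mm
Formula: A = (1/2) * b * h
A = 0.5 * 18 * 3
A = 0.5 * 54
A = 27
27 mm^2


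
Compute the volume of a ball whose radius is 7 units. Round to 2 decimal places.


Shape: sphere
Radius r = 7 units
Formula: V = (4/3) * pi * r^3
r^3 = 343
(4/3) * 343 = 457.333333
V = 457.333333 * pi
V = 1436.76
1436.76 units^3


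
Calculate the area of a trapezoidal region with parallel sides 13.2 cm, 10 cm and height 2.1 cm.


Shape: trapezoid
Parallel sides a = 13.2 cm, b = 10 cm; Height h = 2.1 cm
Formula: A = (a + b) * h / 2
a + b = 13.2 + 10 = 23.2
A = 23.2 * 2.1 / 2
A = 48.72 / 2
A = 24.36
24.36 cm^2


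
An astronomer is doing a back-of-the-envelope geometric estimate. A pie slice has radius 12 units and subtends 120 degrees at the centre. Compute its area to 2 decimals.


Shape: circular sector
Radius r = 12 units, Angle = 120 degrees
Formula: A = (angle/360) * pi * r^2
r^2 = 144
Fraction of circle = 120/360
A = (120/360) * pi * 144
A = 48 * pi
A = 150.8
150.8 units^2


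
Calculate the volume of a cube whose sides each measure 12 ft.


Shape: cube
Side s = 12 ft
Formula: V = s^3
V = 12 * 12 * 12
V = 144 * 12
V = 1728
1728 ft^3


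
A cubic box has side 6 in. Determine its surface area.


Shape: cube
Side s = 6 in
A cube has 6 square faces.
Formula: SA = 6 * s^2
s^2 = 36
SA = 6 * 36
SA = 216
216 in^2


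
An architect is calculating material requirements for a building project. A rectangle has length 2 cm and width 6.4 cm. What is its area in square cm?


Shape: rectangle
Length l = 2 cm, Width w = 6.4 cm
Formula: A = l * w
A = 2 * 6.4
A = 12.8
12.8 cm^2


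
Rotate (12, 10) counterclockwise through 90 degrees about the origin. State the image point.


Transformation: rotation about the origin
Original point: (12, 10)
Rule for 90 deg counterclockwise: (x, y) -> (-y, x)
Apply: (12, 10) -> (-10, 12)
(-10, 12)


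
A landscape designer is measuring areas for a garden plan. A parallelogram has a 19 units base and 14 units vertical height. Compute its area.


Shape: parallelogram
Base b = 19 units, Height h = 14 units
Formula: A = b * h
A = 19 * 14
A = 266
266 units^2


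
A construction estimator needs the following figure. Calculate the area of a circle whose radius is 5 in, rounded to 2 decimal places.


Shape: circle
Radius r = 5 in
Formula: A = pi * r^2
r^2 = 5^2 = 25
A = pi * 25
A = 78.54
78.54 in^2


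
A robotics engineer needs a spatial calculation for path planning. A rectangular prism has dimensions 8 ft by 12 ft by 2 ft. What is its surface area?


Shape: rectangular prism
l = 8 ft, w = 12 ft, h = 2 ft
Formula: SA = 2(lw + lh + wh)
lw = 96, lh = 16, wh = 24
lw + lh + wh = 136
SA = 2 * 136
SA = 272
272 ft^2


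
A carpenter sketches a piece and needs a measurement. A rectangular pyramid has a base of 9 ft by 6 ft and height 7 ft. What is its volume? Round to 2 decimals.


Shape: rectangular pyramid
Base: 9 ft x 6 ft, Height h = 7 ft
Formula: V = (1/3) * base_area * h
base_area = 9 * 6 = 54
base_area * h = 54 * 7 = 378
V = 378 / 3
V = 126
126 ft^3


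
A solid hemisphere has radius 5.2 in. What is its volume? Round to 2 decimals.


Shape: hemisphere (half of a sphere)
Radius r = 5.2 in
Formula: V = (1/2) * (4/3) * pi * r^3 = (2/3) * pi * r^3
r^3 = 140.608
(2/3) * 140.608 = 93.738667
V = 93.738667 * pi
V = 294.49
294.49 in^3


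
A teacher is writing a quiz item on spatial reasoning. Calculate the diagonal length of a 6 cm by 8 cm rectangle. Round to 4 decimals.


Shape: rectangle (diagonal via Pythagoras)
Sides: 6 cm and 8 cm
Formula: d = sqrt(l^2 + w^2)
l^2 = 36, w^2 = 64
l^2 + w^2 = 100
d = sqrt(100)
d = 10.0
10 cm


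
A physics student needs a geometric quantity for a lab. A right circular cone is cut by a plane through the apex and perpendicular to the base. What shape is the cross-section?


Solid: right circular cone
Cutting plane: through the apex and perpendicular to the base
Visualize the intersection of the plane with the solid's surface.
The boundary of the cut region is a isosceles triangle.
isosceles triangle
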